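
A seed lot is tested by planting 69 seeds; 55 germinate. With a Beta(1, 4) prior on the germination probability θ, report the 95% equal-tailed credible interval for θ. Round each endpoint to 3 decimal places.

[0.654, 0.847]

Posterior: Beta(1+55, 4+14) = Beta(56, 18).
Equal-tailed 95% interval: the 0.025 and 0.975 quantiles of Beta(56, 18).
Posterior mean ≈ 0.757, SD ≈ 0.050; a Normal approximation gives roughly [0.660, 0.854].
Exact: F⁻¹(0.025) = 0.654; F⁻¹(0.975) = 0.847.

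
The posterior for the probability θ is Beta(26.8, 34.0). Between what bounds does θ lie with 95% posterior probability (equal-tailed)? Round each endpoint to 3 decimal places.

Posterior: Beta(26.8, 34.0).
Equal-tailed 95% interval: the 0.025 and 0.975 quantiles of Beta(26.8, 34.0).
Posterior mean ≈ 0.441, SD ≈ 0.063; a Normal approximation gives roughly [0.317, 0.565].
Exact: F⁻¹(0.025) = 0.319; F⁻¹(0.975) = 0.566.

[0.319, 0.566]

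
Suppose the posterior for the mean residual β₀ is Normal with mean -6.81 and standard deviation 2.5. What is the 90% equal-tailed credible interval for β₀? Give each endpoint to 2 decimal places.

[-10.92, -2.70]

The posterior is symmetric, so the 90% equal-tailed interval is β₀ = -6.81 ± z·2.5 with z = 1.645.
Half-width: 1.645 × 2.5 = 4.11.
-6.81 − 4.11 = -10.92; -6.81 + 4.11 = -2.70.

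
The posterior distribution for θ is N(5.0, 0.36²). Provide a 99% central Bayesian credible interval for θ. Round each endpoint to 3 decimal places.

[4.073, 5.927]

The posterior is symmetric, so the 99% equal-tailed interval is θ = 5.0 ± z·0.36 with z = 2.576.
Half-width: 2.576 × 0.36 = 0.927.
5.0 − 0.927 = 4.073; 5.0 + 0.927 = 5.927.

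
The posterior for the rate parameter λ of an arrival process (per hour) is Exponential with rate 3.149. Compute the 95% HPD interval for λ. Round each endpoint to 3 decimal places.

The exponential density is strictly decreasing on [0, ∞), so the HPD interval is anchored at 0: [0, q] with P(λ ≤ q) = 0.95.
q = −ln(1 − 0.95) / 3.149 = 2.9957 / 3.149 = 0.951.

[0.000, 0.951]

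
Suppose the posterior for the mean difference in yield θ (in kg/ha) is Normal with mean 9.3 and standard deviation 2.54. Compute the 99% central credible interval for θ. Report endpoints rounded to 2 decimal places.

The posterior is symmetric, so the 99% equal-tailed interval is θ = 9.3 ± z·2.54 with z = 2.576.
Half-width: 2.576 × 2.54 = 6.54.
9.3 − 6.54 = 2.76; 9.3 + 6.54 = 15.84.

[2.76, 15.84]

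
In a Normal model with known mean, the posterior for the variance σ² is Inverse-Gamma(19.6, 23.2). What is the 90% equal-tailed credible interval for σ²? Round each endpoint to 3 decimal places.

[0.847, 1.794]

Inverse-Gamma(19.6, 23.2) quantiles: F⁻¹(0.05) and F⁻¹(0.95).
Equivalently, 1/σ² ~ Gamma(19.6, rate = 23.2); invert its 0.95 and 0.05 quantiles.
Posterior mean ≈ 1.247, SD ≈ 0.297; a Normal approximation gives roughly [0.758, 1.736].
Exact: lower = 0.847; upper = 1.794.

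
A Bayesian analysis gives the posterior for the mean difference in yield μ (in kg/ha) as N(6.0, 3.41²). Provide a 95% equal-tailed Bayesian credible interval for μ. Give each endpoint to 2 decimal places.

The posterior is symmetric, so the 95% equal-tailed interval is μ = 6.0 ± z·3.41 with z = 1.960.
Half-width: 1.960 × 3.41 = 6.68.
6.0 − 6.68 = -0.68; 6.0 + 6.68 = 12.68.

[-0.68, 12.68]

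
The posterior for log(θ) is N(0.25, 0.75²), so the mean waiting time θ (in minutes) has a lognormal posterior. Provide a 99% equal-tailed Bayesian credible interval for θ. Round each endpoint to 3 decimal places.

[0.186, 8.863]

On the log scale the 99% interval is 0.25 ± 2.576 × 0.75 = [-1.6819, 2.1819].
Exponentiate: [e^-1.6819, e^2.1819] = [0.186, 8.863].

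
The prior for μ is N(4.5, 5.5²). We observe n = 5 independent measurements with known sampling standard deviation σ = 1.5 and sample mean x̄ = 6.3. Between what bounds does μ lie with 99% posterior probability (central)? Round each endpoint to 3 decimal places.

[4.558, 7.989]

Posterior precision = 1/5.5² + 5/1.5² = 0.0331 + 2.2222 = 2.2553, so posterior SD = 0.6659.
Posterior mean = (4.5/5.5² + 5·6.3/1.5²) / 2.2553 = 6.2736.
Interval: 6.2736 ± 2.576 × 0.6659 → [4.558, 7.989].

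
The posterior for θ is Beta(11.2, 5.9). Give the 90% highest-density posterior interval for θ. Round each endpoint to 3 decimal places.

[0.475, 0.840]

The posterior is unimodal and skewed, so the HPD interval has equal density at both endpoints and is the shortest 90% interval.
Solving f(0.475) = f(0.840) with F(0.840) − F(0.475) = 0.90 gives [0.475, 0.840].
For comparison, the equal-tailed interval is [0.461, 0.828]; the HPD is narrower and shifted toward the mode.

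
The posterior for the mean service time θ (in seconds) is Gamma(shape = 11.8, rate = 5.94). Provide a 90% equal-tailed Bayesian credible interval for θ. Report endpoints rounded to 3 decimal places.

Posterior: Gamma(shape 11.8, rate 5.94).
Equal-tailed 90% interval: Gamma(11.8, 5.94) quantiles at 0.05 and 0.95.
Posterior mean ≈ 1.987, SD ≈ 0.578; a Normal approximation gives roughly [1.035, 2.938].
Exact: lower = 1.140; upper = 3.023.

[1.140, 3.023]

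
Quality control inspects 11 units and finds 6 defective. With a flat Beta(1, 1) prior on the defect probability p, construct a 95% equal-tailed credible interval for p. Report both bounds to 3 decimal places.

[0.277, 0.789]

Posterior: Beta(1+6, 1+5) = Beta(7, 6).
Equal-tailed 95% interval: the 0.025 and 0.975 quantiles of Beta(7, 6).
Posterior mean ≈ 0.538, SD ≈ 0.133; a Normal approximation gives roughly [0.277, 0.800].
Exact: F⁻¹(0.025) = 0.277; F⁻¹(0.975) = 0.789.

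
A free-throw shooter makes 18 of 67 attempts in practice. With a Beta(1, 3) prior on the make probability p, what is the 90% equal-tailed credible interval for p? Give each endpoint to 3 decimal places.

[0.186, 0.357]

Posterior: Beta(1+18, 3+49) = Beta(19, 52).
Equal-tailed 90% interval: the 0.05 and 0.95 quantiles of Beta(19, 52).
Posterior mean ≈ 0.268, SD ≈ 0.052; a Normal approximation gives roughly [0.182, 0.353].
Exact: F⁻¹(0.05) = 0.186; F⁻¹(0.95) = 0.357.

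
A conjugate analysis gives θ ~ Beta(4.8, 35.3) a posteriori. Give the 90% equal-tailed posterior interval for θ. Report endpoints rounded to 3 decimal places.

Posterior: Beta(4.8, 35.3).
Equal-tailed 90% interval: the 0.05 and 0.95 quantiles of Beta(4.8, 35.3).
Posterior mean ≈ 0.120, SD ≈ 0.051; a Normal approximation gives roughly [0.036, 0.203].
Exact: F⁻¹(0.05) = 0.048; F⁻¹(0.95) = 0.213.

[0.048, 0.213]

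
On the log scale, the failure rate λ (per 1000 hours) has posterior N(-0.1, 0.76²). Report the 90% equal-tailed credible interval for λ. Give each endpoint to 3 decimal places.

[0.259, 3.158]

On the log scale the 90% interval is -0.1 ± 1.645 × 0.76 = [-1.3501, 1.1501].
Exponentiate: [e^-1.3501, e^1.1501] = [0.259, 3.158].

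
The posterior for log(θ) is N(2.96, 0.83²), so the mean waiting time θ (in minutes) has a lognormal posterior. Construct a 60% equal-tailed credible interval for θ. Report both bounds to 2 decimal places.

On the log scale the 60% interval is 2.96 ± 0.842 × 0.83 = [2.2615, 3.6585].
Exponentiate: [e^2.2615, e^3.6585] = [9.60, 38.80].

[9.60, 38.80]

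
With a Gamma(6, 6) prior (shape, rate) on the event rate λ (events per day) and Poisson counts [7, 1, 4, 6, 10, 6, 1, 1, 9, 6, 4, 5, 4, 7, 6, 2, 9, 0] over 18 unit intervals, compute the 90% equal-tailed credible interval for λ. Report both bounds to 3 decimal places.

Posterior: Gamma(6+88, 6+18) = Gamma(94, 24) (shape, rate).
Equal-tailed 90% interval: Gamma(94, 24) quantiles at 0.05 and 0.95.
Posterior mean ≈ 3.917, SD ≈ 0.404; a Normal approximation gives roughly [3.252, 4.581].
Exact: lower = 3.277; upper = 4.604.

[3.277, 4.604]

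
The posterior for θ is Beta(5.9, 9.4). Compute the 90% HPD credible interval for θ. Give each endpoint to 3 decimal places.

[0.186, 0.581]

The posterior is unimodal and skewed, so the HPD interval has equal density at both endpoints and is the shortest 90% interval.
Solving f(0.186) = f(0.581) with F(0.581) − F(0.186) = 0.90 gives [0.186, 0.581].
For comparison, the equal-tailed interval is [0.196, 0.593]; the HPD is narrower and shifted toward the mode.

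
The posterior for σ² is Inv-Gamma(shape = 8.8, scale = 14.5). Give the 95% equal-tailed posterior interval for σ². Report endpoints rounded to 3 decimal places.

[0.936, 3.642]

Inverse-Gamma(8.8, 14.5) quantiles: F⁻¹(0.025) and F⁻¹(0.975).
Equivalently, 1/σ² ~ Gamma(8.8, rate = 14.5); invert its 0.975 and 0.025 quantiles.
Posterior mean ≈ 1.859, SD ≈ 0.713; a Normal approximation gives roughly [0.462, 3.256].
Exact: lower = 0.936; upper = 3.642.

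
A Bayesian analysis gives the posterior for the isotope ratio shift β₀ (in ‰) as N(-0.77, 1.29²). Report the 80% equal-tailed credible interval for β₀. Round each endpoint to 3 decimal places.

The posterior is symmetric, so the 80% equal-tailed interval is β₀ = -0.77 ± z·1.29 with z = 1.282.
Half-width: 1.282 × 1.29 = 1.653.
-0.77 − 1.653 = -2.423; -0.77 + 1.653 = 0.883.

[-2.423, 0.883]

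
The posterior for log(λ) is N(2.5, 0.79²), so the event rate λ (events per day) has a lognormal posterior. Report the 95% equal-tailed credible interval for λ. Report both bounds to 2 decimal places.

[2.59, 57.30]

On the log scale the 95% interval is 2.5 ± 1.960 × 0.79 = [0.9516, 4.0484].
Exponentiate: [e^0.9516, e^4.0484] = [2.59, 57.30].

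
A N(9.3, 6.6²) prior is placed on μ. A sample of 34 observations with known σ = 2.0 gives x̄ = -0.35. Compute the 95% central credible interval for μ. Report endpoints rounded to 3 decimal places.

Posterior precision = 1/6.6² + 34/2.0² = 0.0230 + 8.5000 = 8.5230, so posterior SD = 0.3425.
Posterior mean = (9.3/6.6² + 34·-0.35/2.0²) / 8.5230 = -0.3240.
Interval: -0.3240 ± 1.960 × 0.3425 → [-0.995, 0.347].

[-0.995, 0.347]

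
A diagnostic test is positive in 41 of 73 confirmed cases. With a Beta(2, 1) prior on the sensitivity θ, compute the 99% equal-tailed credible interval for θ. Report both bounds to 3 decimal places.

[0.419, 0.706]

Posterior: Beta(2+41, 1+32) = Beta(43, 33).
Equal-tailed 99% interval: the 0.005 and 0.995 quantiles of Beta(43, 33).
Posterior mean ≈ 0.566, SD ≈ 0.056; a Normal approximation gives roughly [0.420, 0.711].
Exact: F⁻¹(0.005) = 0.419; F⁻¹(0.995) = 0.706.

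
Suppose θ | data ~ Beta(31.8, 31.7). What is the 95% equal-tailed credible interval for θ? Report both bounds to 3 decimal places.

Posterior: Beta(31.8, 31.7).
Equal-tailed 95% interval: the 0.025 and 0.975 quantiles of Beta(31.8, 31.7).
Posterior mean ≈ 0.501, SD ≈ 0.062; a Normal approximation gives roughly [0.379, 0.623].
Exact: F⁻¹(0.025) = 0.379; F⁻¹(0.975) = 0.622.

[0.379, 0.622]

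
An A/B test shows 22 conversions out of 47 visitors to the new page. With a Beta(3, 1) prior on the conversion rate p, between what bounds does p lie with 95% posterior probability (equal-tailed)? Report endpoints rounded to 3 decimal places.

[0.355, 0.626]

Posterior: Beta(3+22, 1+25) = Beta(25, 26).
Equal-tailed 95% interval: the 0.025 and 0.975 quantiles of Beta(25, 26).
Posterior mean ≈ 0.490, SD ≈ 0.069; a Normal approximation gives roughly [0.354, 0.626].
Exact: F⁻¹(0.025) = 0.355; F⁻¹(0.975) = 0.626.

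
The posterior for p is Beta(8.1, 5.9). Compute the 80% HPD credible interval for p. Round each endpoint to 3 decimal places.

[0.418, 0.751]

The posterior is unimodal and skewed, so the HPD interval has equal density at both endpoints and is the shortest 80% interval.
Solving f(0.418) = f(0.751) with F(0.751) − F(0.418) = 0.80 gives [0.418, 0.751].
For comparison, the equal-tailed interval is [0.409, 0.743]; the HPD is narrower and shifted toward the mode.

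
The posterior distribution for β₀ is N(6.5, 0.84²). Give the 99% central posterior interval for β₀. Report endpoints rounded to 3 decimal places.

[4.336, 8.664]

The posterior is symmetric, so the 99% equal-tailed interval is β₀ = 6.5 ± z·0.84 with z = 2.576.
Half-width: 2.576 × 0.84 = 2.164.
6.5 − 2.164 = 4.336; 6.5 + 2.164 = 8.664.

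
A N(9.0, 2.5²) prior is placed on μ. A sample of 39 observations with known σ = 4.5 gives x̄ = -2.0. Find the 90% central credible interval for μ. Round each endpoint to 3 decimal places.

Posterior precision = 1/2.5² + 39/4.5² = 0.1600 + 1.9259 = 2.0859, so posterior SD = 0.6924.
Posterior mean = (9.0/2.5² + 39·-2.0/4.5²) / 2.0859 = -1.1562.
Interval: -1.1562 ± 1.645 × 0.6924 → [-2.295, -0.017].

[-2.295, -0.017]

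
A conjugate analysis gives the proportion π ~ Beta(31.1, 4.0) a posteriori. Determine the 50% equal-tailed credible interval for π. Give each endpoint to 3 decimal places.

Posterior: Beta(31.1, 4.0).
Equal-tailed 50% interval: the 0.25 and 0.75 quantiles of Beta(31.1, 4.0).
Posterior mean ≈ 0.886, SD ≈ 0.053; a Normal approximation gives roughly [0.850, 0.922].
Exact: F⁻¹(0.25) = 0.855; F⁻¹(0.75) = 0.925.

[0.855, 0.925]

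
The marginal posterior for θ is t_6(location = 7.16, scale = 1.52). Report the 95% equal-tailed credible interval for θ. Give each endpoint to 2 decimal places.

[3.44, 10.88]

The t_6 distribution is symmetric; the 95% interval is 7.16 ± t·1.52 with t_{0.975,6} = 2.447.
Half-width: 2.447 × 1.52 = 3.72.
7.16 − 3.72 = 3.44; 7.16 + 3.72 = 10.88.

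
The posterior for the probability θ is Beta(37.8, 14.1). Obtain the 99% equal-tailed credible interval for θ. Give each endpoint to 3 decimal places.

[0.557, 0.867]

Posterior: Beta(37.8, 14.1).
Equal-tailed 99% interval: the 0.005 and 0.995 quantiles of Beta(37.8, 14.1).
Posterior mean ≈ 0.728, SD ≈ 0.061; a Normal approximation gives roughly [0.571, 0.886].
Exact: F⁻¹(0.005) = 0.557; F⁻¹(0.995) = 0.867.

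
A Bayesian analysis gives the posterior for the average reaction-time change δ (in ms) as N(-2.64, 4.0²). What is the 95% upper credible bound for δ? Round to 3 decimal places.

Need U with P(δ ≤ U) = 0.95: U = -2.64 + z_{0.05}·4.0.
z = 1.645; U = -2.64 + 1.645 × 4.0 = 3.939.

3.939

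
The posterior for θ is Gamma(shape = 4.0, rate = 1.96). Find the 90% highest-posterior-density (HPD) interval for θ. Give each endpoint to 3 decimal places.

The posterior is unimodal and skewed, so the HPD interval has equal density at both endpoints and is the shortest 90% interval.
Solving f(0.478) = f(3.544) with F(3.544) − F(0.478) = 0.90 gives [0.478, 3.544].
For comparison, the equal-tailed interval is [0.697, 3.956]; the HPD is narrower and shifted toward the mode.

[0.478, 3.544]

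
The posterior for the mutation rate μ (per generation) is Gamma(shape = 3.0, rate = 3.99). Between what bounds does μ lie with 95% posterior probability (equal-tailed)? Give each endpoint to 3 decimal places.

[0.155, 1.811]

Posterior: Gamma(shape 3.0, rate 3.99).
Equal-tailed 95% interval: Gamma(3.0, 3.99) quantiles at 0.025 and 0.975.
Posterior mean ≈ 0.752, SD ≈ 0.434; a Normal approximation gives roughly [-0.099, 1.603].
Exact: lower = 0.155; upper = 1.811.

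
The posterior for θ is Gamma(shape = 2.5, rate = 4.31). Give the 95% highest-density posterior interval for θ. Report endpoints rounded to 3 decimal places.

The posterior is unimodal and skewed, so the HPD interval has equal density at both endpoints and is the shortest 95% interval.
Solving f(0.034) = f(1.298) with F(1.298) − F(0.034) = 0.95 gives [0.034, 1.298].
For comparison, the equal-tailed interval is [0.096, 1.489]; the HPD is narrower and shifted toward the mode.

[0.034, 1.298]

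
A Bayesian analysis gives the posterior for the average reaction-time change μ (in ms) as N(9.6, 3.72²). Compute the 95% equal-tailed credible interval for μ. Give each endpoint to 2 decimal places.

[2.31, 16.89]

The posterior is symmetric, so the 95% equal-tailed interval is μ = 9.6 ± z·3.72 with z = 1.960.
Half-width: 1.960 × 3.72 = 7.29.
9.6 − 7.29 = 2.31; 9.6 + 7.29 = 16.89.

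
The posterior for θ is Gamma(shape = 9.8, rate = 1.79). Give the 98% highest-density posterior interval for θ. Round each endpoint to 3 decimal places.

[1.976, 9.895]

The posterior is unimodal and skewed, so the HPD interval has equal density at both endpoints and is the shortest 98% interval.
Solving f(1.976) = f(9.895) with F(9.895) − F(1.976) = 0.98 gives [1.976, 9.895].
For comparison, the equal-tailed interval is [2.237, 10.340]; the HPD is narrower and shifted toward the mode.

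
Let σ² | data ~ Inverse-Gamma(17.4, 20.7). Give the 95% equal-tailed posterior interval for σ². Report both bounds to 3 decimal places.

Inverse-Gamma(17.4, 20.7) quantiles: F⁻¹(0.025) and F⁻¹(0.975).
Equivalently, 1/σ² ~ Gamma(17.4, rate = 20.7); invert its 0.975 and 0.025 quantiles.
Posterior mean ≈ 1.262, SD ≈ 0.322; a Normal approximation gives roughly [0.632, 1.893].
Exact: lower = 0.782; upper = 2.028.

[0.782, 2.028]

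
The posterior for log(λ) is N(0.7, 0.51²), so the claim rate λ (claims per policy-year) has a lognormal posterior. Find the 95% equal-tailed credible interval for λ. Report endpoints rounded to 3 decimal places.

On the log scale the 95% interval is 0.7 ± 1.960 × 0.51 = [-0.2996, 1.6996].
Exponentiate: [e^-0.2996, e^1.6996] = [0.741, 5.472].

[0.741, 5.472]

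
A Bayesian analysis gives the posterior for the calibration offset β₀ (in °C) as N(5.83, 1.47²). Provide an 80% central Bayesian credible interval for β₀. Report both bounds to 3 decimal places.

[3.946, 7.714]

The posterior is symmetric, so the 80% equal-tailed interval is β₀ = 5.83 ± z·1.47 with z = 1.282.
Half-width: 1.282 × 1.47 = 1.884.
5.83 − 1.884 = 3.946; 5.83 + 1.884 = 7.714.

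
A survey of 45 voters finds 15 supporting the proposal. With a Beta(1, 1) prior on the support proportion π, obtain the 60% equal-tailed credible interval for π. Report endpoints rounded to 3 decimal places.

[0.282, 0.398]

Posterior: Beta(1+15, 1+30) = Beta(16, 31).
Equal-tailed 60% interval: the 0.2 and 0.8 quantiles of Beta(16, 31).
Posterior mean ≈ 0.340, SD ≈ 0.068; a Normal approximation gives roughly [0.283, 0.398].
Exact: F⁻¹(0.2) = 0.282; F⁻¹(0.8) = 0.398.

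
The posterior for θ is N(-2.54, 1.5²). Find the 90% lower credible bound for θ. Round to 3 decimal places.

Need L with P(θ ≥ L) = 0.90: L = -2.54 − z_{0.1}·1.5.
z = 1.282; L = -2.54 − 1.282 × 1.5 = -4.462.

-4.462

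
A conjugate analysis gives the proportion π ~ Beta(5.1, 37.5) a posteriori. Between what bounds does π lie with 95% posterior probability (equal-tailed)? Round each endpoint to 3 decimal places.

Posterior: Beta(5.1, 37.5).
Equal-tailed 95% interval: the 0.025 and 0.975 quantiles of Beta(5.1, 37.5).
Posterior mean ≈ 0.120, SD ≈ 0.049; a Normal approximation gives roughly [0.023, 0.216].
Exact: F⁻¹(0.025) = 0.042; F⁻¹(0.975) = 0.231.

[0.042, 0.231]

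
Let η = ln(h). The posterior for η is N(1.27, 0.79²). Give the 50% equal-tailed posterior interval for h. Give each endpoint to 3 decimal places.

On the log scale the 50% interval is 1.27 ± 0.674 × 0.79 = [0.7372, 1.8028].
Exponentiate: [e^0.7372, e^1.8028] = [2.090, 6.067].

[2.090, 6.067]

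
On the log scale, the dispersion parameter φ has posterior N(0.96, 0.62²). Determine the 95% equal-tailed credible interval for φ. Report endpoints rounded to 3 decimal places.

On the log scale the 95% interval is 0.96 ± 1.960 × 0.62 = [-0.2552, 2.1752].
Exponentiate: [e^-0.2552, e^2.1752] = [0.775, 8.804].

[0.775, 8.804]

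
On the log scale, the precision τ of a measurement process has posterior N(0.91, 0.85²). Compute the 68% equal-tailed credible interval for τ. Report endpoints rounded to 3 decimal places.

On the log scale the 68% interval is 0.91 ± 0.994 × 0.85 = [0.0647, 1.7553].
Exponentiate: [e^0.0647, e^1.7553] = [1.067, 5.785].

[1.067, 5.785]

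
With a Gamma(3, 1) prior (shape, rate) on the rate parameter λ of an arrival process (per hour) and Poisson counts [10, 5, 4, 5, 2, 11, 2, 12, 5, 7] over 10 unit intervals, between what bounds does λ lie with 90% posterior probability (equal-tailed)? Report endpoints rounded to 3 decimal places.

[4.839, 7.264]

Posterior: Gamma(3+63, 1+10) = Gamma(66, 11) (shape, rate).
Equal-tailed 90% interval: Gamma(66, 11) quantiles at 0.05 and 0.95.
Posterior mean ≈ 6.000, SD ≈ 0.739; a Normal approximation gives roughly [4.785, 7.215].
Exact: lower = 4.839; upper = 7.264.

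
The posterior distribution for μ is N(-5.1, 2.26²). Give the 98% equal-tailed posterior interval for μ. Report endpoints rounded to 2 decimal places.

The posterior is symmetric, so the 98% equal-tailed interval is μ = -5.1 ± z·2.26 with z = 2.326.
Half-width: 2.326 × 2.26 = 5.26.
-5.1 − 5.26 = -10.36; -5.1 + 5.26 = 0.16.

[-10.36, 0.16]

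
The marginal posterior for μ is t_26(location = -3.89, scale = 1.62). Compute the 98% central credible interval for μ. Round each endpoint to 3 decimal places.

[-7.905, 0.125]

The t_26 distribution is symmetric; the 98% interval is -3.89 ± t·1.62 with t_{0.99,26} = 2.479.
Half-width: 2.479 × 1.62 = 4.015.
-3.89 − 4.015 = -7.905; -3.89 + 4.015 = 0.125.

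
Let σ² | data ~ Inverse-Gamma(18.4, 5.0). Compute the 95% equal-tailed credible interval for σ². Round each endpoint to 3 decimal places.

[0.180, 0.456]

Inverse-Gamma(18.4, 5.0) quantiles: F⁻¹(0.025) and F⁻¹(0.975).
Equivalently, 1/σ² ~ Gamma(18.4, rate = 5.0); invert its 0.975 and 0.025 quantiles.
Posterior mean ≈ 0.287, SD ≈ 0.071; a Normal approximation gives roughly [0.148, 0.426].
Exact: lower = 0.180; upper = 0.456.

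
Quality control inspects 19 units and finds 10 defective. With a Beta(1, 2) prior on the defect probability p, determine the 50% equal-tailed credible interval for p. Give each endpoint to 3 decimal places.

Posterior: Beta(1+10, 2+9) = Beta(11, 11).
Equal-tailed 50% interval: the 0.25 and 0.75 quantiles of Beta(11, 11).
Posterior mean ≈ 0.500, SD ≈ 0.104; a Normal approximation gives roughly [0.430, 0.570].
Exact: F⁻¹(0.25) = 0.428; F⁻¹(0.75) = 0.572.

[0.428, 0.572]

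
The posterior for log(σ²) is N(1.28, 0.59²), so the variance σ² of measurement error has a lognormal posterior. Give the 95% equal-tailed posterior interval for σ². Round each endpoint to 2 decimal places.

[1.13, 11.43]

On the log scale the 95% interval is 1.28 ± 1.960 × 0.59 = [0.1236, 2.4364].
Exponentiate: [e^0.1236, e^2.4364] = [1.13, 11.43].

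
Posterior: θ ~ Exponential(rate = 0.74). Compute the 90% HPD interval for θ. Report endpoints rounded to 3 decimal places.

The exponential density is strictly decreasing on [0, ∞), so the HPD interval is anchored at 0: [0, q] with P(θ ≤ q) = 0.90.
q = −ln(1 − 0.90) / 0.74 = 2.3026 / 0.74 = 3.112.

[0.000, 3.112]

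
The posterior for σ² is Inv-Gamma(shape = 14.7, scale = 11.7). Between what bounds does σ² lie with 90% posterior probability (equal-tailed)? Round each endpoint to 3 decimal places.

[0.544, 1.298]

Inverse-Gamma(14.7, 11.7) quantiles: F⁻¹(0.05) and F⁻¹(0.95).
Equivalently, 1/σ² ~ Gamma(14.7, rate = 11.7); invert its 0.95 and 0.05 quantiles.
Posterior mean ≈ 0.854, SD ≈ 0.240; a Normal approximation gives roughly [0.460, 1.248].
Exact: lower = 0.544; upper = 1.298.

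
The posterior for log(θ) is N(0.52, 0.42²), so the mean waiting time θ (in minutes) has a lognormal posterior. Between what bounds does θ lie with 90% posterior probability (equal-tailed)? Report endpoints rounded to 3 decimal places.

On the log scale the 90% interval is 0.52 ± 1.645 × 0.42 = [-0.1708, 1.2108].
Exponentiate: [e^-0.1708, e^1.2108] = [0.843, 3.356].

[0.843, 3.356]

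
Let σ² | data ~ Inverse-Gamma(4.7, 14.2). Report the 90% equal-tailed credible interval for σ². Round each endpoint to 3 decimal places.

[1.625, 7.958]

Inverse-Gamma(4.7, 14.2) quantiles: F⁻¹(0.05) and F⁻¹(0.95).
Equivalently, 1/σ² ~ Gamma(4.7, rate = 14.2); invert its 0.95 and 0.05 quantiles.
Posterior mean ≈ 3.838, SD ≈ 2.336; a Normal approximation gives roughly [-0.004, 7.680].
Exact: lower = 1.625; upper = 7.958.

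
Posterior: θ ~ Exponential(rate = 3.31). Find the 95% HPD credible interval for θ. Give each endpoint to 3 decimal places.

The exponential density is strictly decreasing on [0, ∞), so the HPD interval is anchored at 0: [0, q] with P(θ ≤ q) = 0.95.
q = −ln(1 − 0.95) / 3.31 = 2.9957 / 3.31 = 0.905.

[0.000, 0.905]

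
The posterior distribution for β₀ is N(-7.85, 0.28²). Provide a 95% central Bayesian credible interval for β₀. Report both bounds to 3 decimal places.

[-8.399, -7.301]

The posterior is symmetric, so the 95% equal-tailed interval is β₀ = -7.85 ± z·0.28 with z = 1.960.
Half-width: 1.960 × 0.28 = 0.549.
-7.85 − 0.549 = -8.399; -7.85 + 0.549 = -7.301.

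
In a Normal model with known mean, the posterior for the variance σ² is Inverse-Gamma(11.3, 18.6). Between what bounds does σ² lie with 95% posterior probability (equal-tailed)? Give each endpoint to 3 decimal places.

Inverse-Gamma(11.3, 18.6) quantiles: F⁻¹(0.025) and F⁻¹(0.975).
Equivalently, 1/σ² ~ Gamma(11.3, rate = 18.6); invert its 0.975 and 0.025 quantiles.
Posterior mean ≈ 1.806, SD ≈ 0.592; a Normal approximation gives roughly [0.645, 2.966].
Exact: lower = 0.990; upper = 3.262.

[0.990, 3.262]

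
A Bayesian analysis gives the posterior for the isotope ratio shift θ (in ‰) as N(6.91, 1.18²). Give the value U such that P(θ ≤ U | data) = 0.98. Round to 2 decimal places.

Need U with P(θ ≤ U) = 0.98: U = 6.91 + z_{0.02}·1.18.
z = 2.054; U = 6.91 + 2.054 × 1.18 = 9.33.

9.33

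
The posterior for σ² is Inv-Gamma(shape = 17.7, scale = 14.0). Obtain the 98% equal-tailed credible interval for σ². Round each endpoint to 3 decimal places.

[0.484, 1.490]

Inverse-Gamma(17.7, 14.0) quantiles: F⁻¹(0.01) and F⁻¹(0.99).
Equivalently, 1/σ² ~ Gamma(17.7, rate = 14.0); invert its 0.99 and 0.01 quantiles.
Posterior mean ≈ 0.838, SD ≈ 0.212; a Normal approximation gives roughly [0.346, 1.331].
Exact: lower = 0.484; upper = 1.490.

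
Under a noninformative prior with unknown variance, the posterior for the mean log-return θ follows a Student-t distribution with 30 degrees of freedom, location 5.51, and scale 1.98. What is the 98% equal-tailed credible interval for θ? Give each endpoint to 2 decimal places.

[0.64, 10.38]

The t_30 distribution is symmetric; the 98% interval is 5.51 ± t·1.98 with t_{0.99,30} = 2.457.
Half-width: 2.457 × 1.98 = 4.87.
5.51 − 4.87 = 0.64; 5.51 + 4.87 = 10.38.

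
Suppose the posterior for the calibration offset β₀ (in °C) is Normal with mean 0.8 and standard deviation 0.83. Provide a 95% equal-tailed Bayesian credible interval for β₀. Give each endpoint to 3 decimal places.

[-0.827, 2.427]

The posterior is symmetric, so the 95% equal-tailed interval is β₀ = 0.8 ± z·0.83 with z = 1.960.
Half-width: 1.960 × 0.83 = 1.627.
0.8 − 1.627 = -0.827; 0.8 + 1.627 = 2.427.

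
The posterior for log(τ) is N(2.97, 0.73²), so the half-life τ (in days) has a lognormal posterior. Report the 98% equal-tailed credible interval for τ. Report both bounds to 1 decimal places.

On the log scale the 98% interval is 2.97 ± 2.326 × 0.73 = [1.2718, 4.6682].
Exponentiate: [e^1.2718, e^4.6682] = [3.6, 106.5].

[3.6, 106.5]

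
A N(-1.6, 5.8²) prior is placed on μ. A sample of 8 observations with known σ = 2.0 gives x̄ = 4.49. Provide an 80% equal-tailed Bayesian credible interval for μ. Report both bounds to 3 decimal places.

[3.501, 5.300]

Posterior precision = 1/5.8² + 8/2.0² = 0.0297 + 2.0000 = 2.0297, so posterior SD = 0.7019.
Posterior mean = (-1.6/5.8² + 8·4.49/2.0²) / 2.0297 = 4.4008.
Interval: 4.4008 ± 1.282 × 0.7019 → [3.501, 5.300].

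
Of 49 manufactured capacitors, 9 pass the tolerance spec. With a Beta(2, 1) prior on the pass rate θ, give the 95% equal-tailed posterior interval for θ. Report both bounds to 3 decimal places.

[0.113, 0.331]

Posterior: Beta(2+9, 1+40) = Beta(11, 41).
Equal-tailed 95% interval: the 0.025 and 0.975 quantiles of Beta(11, 41).
Posterior mean ≈ 0.212, SD ≈ 0.056; a Normal approximation gives roughly [0.102, 0.321].
Exact: F⁻¹(0.025) = 0.113; F⁻¹(0.975) = 0.331.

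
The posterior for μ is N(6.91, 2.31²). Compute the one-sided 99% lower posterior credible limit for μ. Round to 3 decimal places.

1.536

Need L with P(μ ≥ L) = 0.99: L = 6.91 − z_{0.01}·2.31.
z = 2.326; L = 6.91 − 2.326 × 2.31 = 1.536.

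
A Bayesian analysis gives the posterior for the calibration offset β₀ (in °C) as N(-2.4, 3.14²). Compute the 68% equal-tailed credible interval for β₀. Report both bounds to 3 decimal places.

The posterior is symmetric, so the 68% equal-tailed interval is β₀ = -2.4 ± z·3.14 with z = 0.994.
Half-width: 0.994 × 3.14 = 3.123.
-2.4 − 3.123 = -5.523; -2.4 + 3.123 = 0.723.

[-5.523, 0.723]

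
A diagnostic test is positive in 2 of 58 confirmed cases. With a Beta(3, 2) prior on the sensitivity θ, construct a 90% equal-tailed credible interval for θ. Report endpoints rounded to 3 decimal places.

Posterior: Beta(3+2, 2+56) = Beta(5, 58).
Equal-tailed 90% interval: the 0.05 and 0.95 quantiles of Beta(5, 58).
Posterior mean ≈ 0.079, SD ≈ 0.034; a Normal approximation gives roughly [0.024, 0.135].
Exact: F⁻¹(0.05) = 0.032; F⁻¹(0.95) = 0.142.

[0.032, 0.142]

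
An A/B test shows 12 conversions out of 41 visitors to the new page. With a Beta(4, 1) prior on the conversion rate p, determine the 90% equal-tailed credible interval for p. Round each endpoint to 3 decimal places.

Posterior: Beta(4+12, 1+29) = Beta(16, 30).
Equal-tailed 90% interval: the 0.05 and 0.95 quantiles of Beta(16, 30).
Posterior mean ≈ 0.348, SD ≈ 0.069; a Normal approximation gives roughly [0.234, 0.462].
Exact: F⁻¹(0.05) = 0.237; F⁻¹(0.95) = 0.466.

[0.237, 0.466]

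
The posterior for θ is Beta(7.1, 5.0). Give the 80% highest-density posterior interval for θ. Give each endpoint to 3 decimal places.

[0.417, 0.773]

The posterior is unimodal and skewed, so the HPD interval has equal density at both endpoints and is the shortest 80% interval.
Solving f(0.417) = f(0.773) with F(0.773) − F(0.417) = 0.80 gives [0.417, 0.773].
For comparison, the equal-tailed interval is [0.405, 0.762]; the HPD is narrower and shifted toward the mode.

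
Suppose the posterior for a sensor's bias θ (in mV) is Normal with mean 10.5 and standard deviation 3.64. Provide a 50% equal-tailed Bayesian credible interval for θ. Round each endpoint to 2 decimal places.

[8.04, 12.96]

The posterior is symmetric, so the 50% equal-tailed interval is θ = 10.5 ± z·3.64 with z = 0.674.
Half-width: 0.674 × 3.64 = 2.46.
10.5 − 2.46 = 8.04; 10.5 + 2.46 = 12.96.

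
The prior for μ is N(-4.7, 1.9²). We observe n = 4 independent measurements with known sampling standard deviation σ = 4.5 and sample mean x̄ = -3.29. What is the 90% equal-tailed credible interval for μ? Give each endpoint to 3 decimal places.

Posterior precision = 1/1.9² + 4/4.5² = 0.2770 + 0.1975 = 0.4745, so posterior SD = 1.4517.
Posterior mean = (-4.7/1.9² + 4·-3.29/4.5²) / 0.4745 = -4.1131.
Interval: -4.1131 ± 1.645 × 1.4517 → [-6.501, -1.725].

[-6.501, -1.725]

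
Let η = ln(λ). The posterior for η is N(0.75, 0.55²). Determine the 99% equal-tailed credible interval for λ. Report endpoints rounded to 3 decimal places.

[0.513, 8.729]

On the log scale the 99% interval is 0.75 ± 2.576 × 0.55 = [-0.6667, 2.1667].
Exponentiate: [e^-0.6667, e^2.1667] = [0.513, 8.729].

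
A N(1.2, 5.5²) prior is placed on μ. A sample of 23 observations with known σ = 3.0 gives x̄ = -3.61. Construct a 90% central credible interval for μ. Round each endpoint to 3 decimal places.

[-4.571, -2.526]

Posterior precision = 1/5.5² + 23/3.0² = 0.0331 + 2.5556 = 2.5886, so posterior SD = 0.6215.
Posterior mean = (1.2/5.5² + 23·-3.61/3.0²) / 2.5886 = -3.5486.
Interval: -3.5486 ± 1.645 × 0.6215 → [-4.571, -2.526].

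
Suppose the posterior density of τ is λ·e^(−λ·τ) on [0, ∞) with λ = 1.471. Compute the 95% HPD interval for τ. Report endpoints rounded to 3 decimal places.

[0.000, 2.037]

The exponential density is strictly decreasing on [0, ∞), so the HPD interval is anchored at 0: [0, q] with P(τ ≤ q) = 0.95.
q = −ln(1 − 0.95) / 1.471 = 2.9957 / 1.471 = 2.037.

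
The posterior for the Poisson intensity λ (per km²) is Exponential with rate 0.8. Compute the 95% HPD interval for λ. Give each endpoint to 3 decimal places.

[0.000, 3.745]

The exponential density is strictly decreasing on [0, ∞), so the HPD interval is anchored at 0: [0, q] with P(λ ≤ q) = 0.95.
q = −ln(1 − 0.95) / 0.8 = 2.9957 / 0.8 = 3.745.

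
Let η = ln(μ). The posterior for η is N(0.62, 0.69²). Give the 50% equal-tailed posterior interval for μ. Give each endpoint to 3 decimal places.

[1.167, 2.961]

On the log scale the 50% interval is 0.62 ± 0.674 × 0.69 = [0.1546, 1.0854].
Exponentiate: [e^0.1546, e^1.0854] = [1.167, 2.961].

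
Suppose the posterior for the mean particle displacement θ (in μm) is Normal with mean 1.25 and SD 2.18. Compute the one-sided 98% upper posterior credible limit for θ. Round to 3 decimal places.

Need U with P(θ ≤ U) = 0.98: U = 1.25 + z_{0.02}·2.18.
z = 2.054; U = 1.25 + 2.054 × 2.18 = 5.727.

5.727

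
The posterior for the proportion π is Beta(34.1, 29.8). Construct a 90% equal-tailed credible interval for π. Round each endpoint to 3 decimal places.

[0.431, 0.635]

Posterior: Beta(34.1, 29.8).
Equal-tailed 90% interval: the 0.05 and 0.95 quantiles of Beta(34.1, 29.8).
Posterior mean ≈ 0.534, SD ≈ 0.062; a Normal approximation gives roughly [0.432, 0.636].
Exact: F⁻¹(0.05) = 0.431; F⁻¹(0.95) = 0.635.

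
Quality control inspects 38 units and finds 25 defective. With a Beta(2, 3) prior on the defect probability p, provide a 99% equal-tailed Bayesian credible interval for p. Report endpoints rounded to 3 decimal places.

[0.433, 0.801]

Posterior: Beta(2+25, 3+13) = Beta(27, 16).
Equal-tailed 99% interval: the 0.005 and 0.995 quantiles of Beta(27, 16).
Posterior mean ≈ 0.628, SD ≈ 0.073; a Normal approximation gives roughly [0.440, 0.816].
Exact: F⁻¹(0.005) = 0.433; F⁻¹(0.995) = 0.801.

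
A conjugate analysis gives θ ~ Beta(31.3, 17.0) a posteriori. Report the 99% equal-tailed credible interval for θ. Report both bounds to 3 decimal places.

[0.465, 0.809]

Posterior: Beta(31.3, 17.0).
Equal-tailed 99% interval: the 0.005 and 0.995 quantiles of Beta(31.3, 17.0).
Posterior mean ≈ 0.648, SD ≈ 0.068; a Normal approximation gives roughly [0.473, 0.823].
Exact: F⁻¹(0.005) = 0.465; F⁻¹(0.995) = 0.809.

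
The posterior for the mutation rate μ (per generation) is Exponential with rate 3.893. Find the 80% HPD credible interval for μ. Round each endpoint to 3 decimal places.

[0.000, 0.413]

The exponential density is strictly decreasing on [0, ∞), so the HPD interval is anchored at 0: [0, q] with P(μ ≤ q) = 0.80.
q = −ln(1 − 0.80) / 3.893 = 1.6094 / 3.893 = 0.413.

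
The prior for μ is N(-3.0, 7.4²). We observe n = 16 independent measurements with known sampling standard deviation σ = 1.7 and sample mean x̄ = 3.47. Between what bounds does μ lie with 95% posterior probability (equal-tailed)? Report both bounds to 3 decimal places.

[2.617, 4.280]

Posterior precision = 1/7.4² + 16/1.7² = 0.0183 + 5.5363 = 5.5546, so posterior SD = 0.4243.
Posterior mean = (-3.0/7.4² + 16·3.47/1.7²) / 5.5546 = 3.4487.
Interval: 3.4487 ± 1.960 × 0.4243 → [2.617, 4.280].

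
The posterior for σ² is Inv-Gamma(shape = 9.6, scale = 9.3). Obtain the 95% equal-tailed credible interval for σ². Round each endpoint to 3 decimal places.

[0.562, 2.057]

Inverse-Gamma(9.6, 9.3) quantiles: F⁻¹(0.025) and F⁻¹(0.975).
Equivalently, 1/σ² ~ Gamma(9.6, rate = 9.3); invert its 0.975 and 0.025 quantiles.
Posterior mean ≈ 1.081, SD ≈ 0.392; a Normal approximation gives roughly [0.313, 1.850].
Exact: lower = 0.562; upper = 2.057.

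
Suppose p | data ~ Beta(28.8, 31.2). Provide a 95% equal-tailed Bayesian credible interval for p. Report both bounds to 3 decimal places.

[0.356, 0.606]

Posterior: Beta(28.8, 31.2).
Equal-tailed 95% interval: the 0.025 and 0.975 quantiles of Beta(28.8, 31.2).
Posterior mean ≈ 0.480, SD ≈ 0.064; a Normal approximation gives roughly [0.355, 0.605].
Exact: F⁻¹(0.025) = 0.356; F⁻¹(0.975) = 0.606.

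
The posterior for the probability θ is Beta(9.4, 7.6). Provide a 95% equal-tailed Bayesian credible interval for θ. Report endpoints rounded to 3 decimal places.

[0.321, 0.773]

Posterior: Beta(9.4, 7.6).
Equal-tailed 95% interval: the 0.025 and 0.975 quantiles of Beta(9.4, 7.6).
Posterior mean ≈ 0.553, SD ≈ 0.117; a Normal approximation gives roughly [0.323, 0.783].
Exact: F⁻¹(0.025) = 0.321; F⁻¹(0.975) = 0.773.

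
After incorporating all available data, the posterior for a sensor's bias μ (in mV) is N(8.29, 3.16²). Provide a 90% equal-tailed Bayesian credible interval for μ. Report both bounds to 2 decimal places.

[3.09, 13.49]

The posterior is symmetric, so the 90% equal-tailed interval is μ = 8.29 ± z·3.16 with z = 1.645.
Half-width: 1.645 × 3.16 = 5.20.
8.29 − 5.20 = 3.09; 8.29 + 5.20 = 13.49.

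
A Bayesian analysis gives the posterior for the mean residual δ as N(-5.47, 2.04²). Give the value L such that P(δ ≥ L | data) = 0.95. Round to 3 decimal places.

-8.826

Need L with P(δ ≥ L) = 0.95: L = -5.47 − z_{0.05}·2.04.
z = 1.645; L = -5.47 − 1.645 × 2.04 = -8.826.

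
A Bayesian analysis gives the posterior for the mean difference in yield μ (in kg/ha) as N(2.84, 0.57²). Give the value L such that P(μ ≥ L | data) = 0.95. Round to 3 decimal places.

Need L with P(μ ≥ L) = 0.95: L = 2.84 − z_{0.05}·0.57.
z = 1.645; L = 2.84 − 1.645 × 0.57 = 1.902.

1.902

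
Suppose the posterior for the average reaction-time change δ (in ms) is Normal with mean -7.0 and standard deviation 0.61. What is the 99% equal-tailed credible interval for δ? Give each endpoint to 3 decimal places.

[-8.571, -5.429]

The posterior is symmetric, so the 99% equal-tailed interval is δ = -7.0 ± z·0.61 with z = 2.576.
Half-width: 2.576 × 0.61 = 1.571.
-7.0 − 1.571 = -8.571; -7.0 + 1.571 = -5.429.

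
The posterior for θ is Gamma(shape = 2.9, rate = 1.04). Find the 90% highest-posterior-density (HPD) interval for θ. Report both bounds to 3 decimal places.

The posterior is unimodal and skewed, so the HPD interval has equal density at both endpoints and is the shortest 90% interval.
Solving f(0.382) = f(5.124) with F(5.124) − F(0.382) = 0.90 gives [0.382, 5.124].
For comparison, the equal-tailed interval is [0.737, 5.909]; the HPD is narrower and shifted toward the mode.

[0.382, 5.124]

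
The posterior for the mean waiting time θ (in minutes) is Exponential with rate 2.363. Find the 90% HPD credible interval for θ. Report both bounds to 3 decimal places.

The exponential density is strictly decreasing on [0, ∞), so the HPD interval is anchored at 0: [0, q] with P(θ ≤ q) = 0.90.
q = −ln(1 − 0.90) / 2.363 = 2.3026 / 2.363 = 0.974.

[0.000, 0.974]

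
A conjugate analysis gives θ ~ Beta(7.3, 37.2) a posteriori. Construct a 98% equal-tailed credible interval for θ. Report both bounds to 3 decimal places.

[0.060, 0.311]

Posterior: Beta(7.3, 37.2).
Equal-tailed 98% interval: the 0.01 and 0.99 quantiles of Beta(7.3, 37.2).
Posterior mean ≈ 0.164, SD ≈ 0.055; a Normal approximation gives roughly [0.036, 0.292].
Exact: F⁻¹(0.01) = 0.060; F⁻¹(0.99) = 0.311.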